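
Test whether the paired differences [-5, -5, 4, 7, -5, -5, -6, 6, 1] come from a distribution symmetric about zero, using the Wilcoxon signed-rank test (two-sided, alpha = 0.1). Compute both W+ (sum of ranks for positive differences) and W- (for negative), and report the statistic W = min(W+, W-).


Step 1: Drop any zero differences (none here) and take |d_i|.
|d| = [5, 5, 4, 7, 5, 5, 6, 6, 1]
Step 2: Midrank |d_i| (ties get averaged ranks).
ranks: |5|->4.5, |5|->4.5, |4|->2, |7|->9, |5|->4.5, |5|->4.5, |6|->7.5, |6|->7.5, |1|->1
Step 3: Attach original signs; sum ranks with positive sign and with negative sign.
W+ = 2 + 9 + 7.5 + 1 = 19.5
W- = 4.5 + 4.5 + 4.5 + 4.5 + 7.5 = 25.5
(Check: W+ + W- = 45 should equal n(n+1)/2 = 45.)
Step 4: Test statistic W = min(W+, W-) = 19.5.
Step 5: Ties in |d|, so use the tie-corrected normal approximation.
        E[W] = n(n+1)/4 = 9*10/4 = 22.5.
        Tie groups: |d|=5 (t=4), |d|=6 (t=2); sum(t^3 - t) = 66.
        Var[W] = n(n+1)(2n+1)/24 - sum(t^3-t)/48 = 1710/24 - 66/48 = 69.875.
        z = (W - E[W]) / sqrt(Var[W]) = (19.5 - 22.5) / 8.3591 = -0.3589.
        Two-sided p = 2*Phi(z) = 0.719678.
Step 6: alpha = 0.1. fail to reject H0.

W+ = 19.5, W- = 25.5, W = min = 19.5, p = 0.719678, fail to reject H0.


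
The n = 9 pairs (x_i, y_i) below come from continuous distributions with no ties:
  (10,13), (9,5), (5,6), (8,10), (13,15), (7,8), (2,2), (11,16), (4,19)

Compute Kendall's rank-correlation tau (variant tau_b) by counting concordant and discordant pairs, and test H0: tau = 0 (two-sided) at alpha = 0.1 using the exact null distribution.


Step 1: Enumerate the 36 unordered pairs (i,j) with i<j and classify each by sign(x_j-x_i) * sign(y_j-y_i).
  (1,2):dx=-1,dy=-8->C; (1,3):dx=-5,dy=-7->C; (1,4):dx=-2,dy=-3->C; (1,5):dx=+3,dy=+2->C
  (1,6):dx=-3,dy=-5->C; (1,7):dx=-8,dy=-11->C; (1,8):dx=+1,dy=+3->C; (1,9):dx=-6,dy=+6->D
  (2,3):dx=-4,dy=+1->D; (2,4):dx=-1,dy=+5->D; (2,5):dx=+4,dy=+10->C; (2,6):dx=-2,dy=+3->D
  (2,7):dx=-7,dy=-3->C; (2,8):dx=+2,dy=+11->C; (2,9):dx=-5,dy=+14->D; (3,4):dx=+3,dy=+4->C
  (3,5):dx=+8,dy=+9->C; (3,6):dx=+2,dy=+2->C; (3,7):dx=-3,dy=-4->C; (3,8):dx=+6,dy=+10->C
  (3,9):dx=-1,dy=+13->D; (4,5):dx=+5,dy=+5->C; (4,6):dx=-1,dy=-2->C; (4,7):dx=-6,dy=-8->C
  (4,8):dx=+3,dy=+6->C; (4,9):dx=-4,dy=+9->D; (5,6):dx=-6,dy=-7->C; (5,7):dx=-11,dy=-13->C
  (5,8):dx=-2,dy=+1->D; (5,9):dx=-9,dy=+4->D; (6,7):dx=-5,dy=-6->C; (6,8):dx=+4,dy=+8->C
  (6,9):dx=-3,dy=+11->D; (7,8):dx=+9,dy=+14->C; (7,9):dx=+2,dy=+17->C; (8,9):dx=-7,dy=+3->D
Step 2: C = 25, D = 11, total pairs = 36.
Step 3: tau = (C - D)/(n(n-1)/2) = (25 - 11)/36 = 0.388889.
Step 4: Exact two-sided p-value (enumerate n! = 362880 permutations of y under H0): p = 0.180181.
Step 5: alpha = 0.1. fail to reject H0.

tau_b = 0.3889 (C=25, D=11), p = 0.180181, fail to reject H0.


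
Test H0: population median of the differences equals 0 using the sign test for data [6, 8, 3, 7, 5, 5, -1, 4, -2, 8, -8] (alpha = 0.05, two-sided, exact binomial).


Step 1: Discard zero differences. Original n = 11; n_eff = number of nonzero differences = 11.
Nonzero differences (with sign): +6, +8, +3, +7, +5, +5, -1, +4, -2, +8, -8
Step 2: Count signs: positive = 8, negative = 3.
Step 3: Under H0: P(positive) = 0.5, so the number of positives S ~ Bin(11, 0.5).
Step 4: Two-sided exact p-value = sum of Bin(11,0.5) probabilities at or below the observed probability = 0.226562.
Step 5: alpha = 0.05. fail to reject H0.

n_eff = 11, pos = 8, neg = 3, p = 0.226562, fail to reject H0.


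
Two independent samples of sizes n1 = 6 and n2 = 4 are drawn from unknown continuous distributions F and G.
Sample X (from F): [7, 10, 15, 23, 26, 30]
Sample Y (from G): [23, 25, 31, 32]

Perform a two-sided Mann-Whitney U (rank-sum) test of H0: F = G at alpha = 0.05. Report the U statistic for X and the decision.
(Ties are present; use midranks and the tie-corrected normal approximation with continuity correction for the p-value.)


Step 1: Combine and sort all 10 observations; assign midranks.
sorted (value, group): (7,X), (10,X), (15,X), (23,X), (23,Y), (25,Y), (26,X), (30,X), (31,Y), (32,Y)
ranks: 7->1, 10->2, 15->3, 23->4.5, 23->4.5, 25->6, 26->7, 30->8, 31->9, 32->10
Step 2: Rank sum for X: R1 = 1 + 2 + 3 + 4.5 + 7 + 8 = 25.5.
Step 3: U_X = R1 - n1(n1+1)/2 = 25.5 - 6*7/2 = 25.5 - 21 = 4.5.
       U_Y = n1*n2 - U_X = 24 - 4.5 = 19.5.
Step 4: Ties are present, so use the tie-corrected normal approximation (with continuity correction) for the p-value.
Step 5: p-value = 0.134407; compare to alpha = 0.05. fail to reject H0.

U_X = 4.5, p = 0.134407, fail to reject H0 at alpha = 0.05.


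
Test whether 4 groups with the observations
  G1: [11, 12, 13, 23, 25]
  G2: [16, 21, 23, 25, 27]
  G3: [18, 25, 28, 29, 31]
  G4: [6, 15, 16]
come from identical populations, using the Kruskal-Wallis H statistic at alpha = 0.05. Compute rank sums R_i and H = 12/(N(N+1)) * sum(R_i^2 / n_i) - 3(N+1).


Step 1: Combine all N = 18 observations and assign midranks.
sorted (value, group, rank): (6,G4,1), (11,G1,2), (12,G1,3), (13,G1,4), (15,G4,5), (16,G2,6.5), (16,G4,6.5), (18,G3,8), (21,G2,9), (23,G1,10.5), (23,G2,10.5), (25,G1,13), (25,G2,13), (25,G3,13), (27,G2,15), (28,G3,16), (29,G3,17), (31,G3,18)
Step 2: Sum ranks within each group.
R_1 = 32.5 (n_1 = 5)
R_2 = 54 (n_2 = 5)
R_3 = 72 (n_3 = 5)
R_4 = 12.5 (n_4 = 3)
Step 3: H = 12/(N(N+1)) * sum(R_i^2/n_i) - 3(N+1)
     = 12/(18*19) * (32.5^2/5 + 54^2/5 + 72^2/5 + 12.5^2/3) - 3*19
     = 0.035088 * 1883.33 - 57
     = 9.081871.
Step 4: Ties present; correction factor C = 1 - 36/(18^3 - 18) = 0.993808. Corrected H = 9.081871 / 0.993808 = 9.138456.
Step 5: Under H0, H ~ chi^2(3); p-value = 0.027506.
Step 6: alpha = 0.05. reject H0.

H = 9.1385, df = 3, p = 0.027506, reject H0.


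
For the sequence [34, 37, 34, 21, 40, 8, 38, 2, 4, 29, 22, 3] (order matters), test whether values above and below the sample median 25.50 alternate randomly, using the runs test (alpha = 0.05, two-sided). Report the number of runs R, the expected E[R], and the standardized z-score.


Step 1: Compute median = 25.50; label A = above, B = below.
Labels in order: AAABABABBABB  (n_A = 6, n_B = 6)
Step 2: Count runs R = 8.
Step 3: Under H0 (random ordering), E[R] = 2*n_A*n_B/(n_A+n_B) + 1 = 2*6*6/12 + 1 = 7.0000.
        Var[R] = 2*n_A*n_B*(2*n_A*n_B - n_A - n_B) / ((n_A+n_B)^2 * (n_A+n_B-1)) = 4320/1584 = 2.7273.
        SD[R] = 1.6514.
Step 4: Continuity-corrected z = (R - 0.5 - E[R]) / SD[R] = (8 - 0.5 - 7.0000) / 1.6514 = 0.3028.
Step 5: Two-sided p-value via normal approximation = 2*(1 - Phi(|z|)) = 0.762069.
Step 6: alpha = 0.05. fail to reject H0.

R = 8, z = 0.3028, p = 0.762069, fail to reject H0.


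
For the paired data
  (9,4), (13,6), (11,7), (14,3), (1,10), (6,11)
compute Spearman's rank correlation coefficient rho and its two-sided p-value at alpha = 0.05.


Step 1: Rank x and y separately (midranks; no ties here).
rank(x): 9->3, 13->5, 11->4, 14->6, 1->1, 6->2
rank(y): 4->2, 6->3, 7->4, 3->1, 10->5, 11->6
Step 2: d_i = R_x(i) - R_y(i); compute d_i^2.
  (3-2)^2=1, (5-3)^2=4, (4-4)^2=0, (6-1)^2=25, (1-5)^2=16, (2-6)^2=16
sum(d^2) = 62.
Step 3: rho = 1 - 6*62 / (6*(6^2 - 1)) = 1 - 372/210 = -0.771429.
Step 4: Under H0, t = rho * sqrt((n-2)/(1-rho^2)) = -2.4247 ~ t(4).
Step 5: Two-sided p-value from the t-distribution with 4 df = 0.072397.
Step 6: alpha = 0.05. fail to reject H0.

rho = -0.7714, p = 0.072397, fail to reject H0 at alpha = 0.05.


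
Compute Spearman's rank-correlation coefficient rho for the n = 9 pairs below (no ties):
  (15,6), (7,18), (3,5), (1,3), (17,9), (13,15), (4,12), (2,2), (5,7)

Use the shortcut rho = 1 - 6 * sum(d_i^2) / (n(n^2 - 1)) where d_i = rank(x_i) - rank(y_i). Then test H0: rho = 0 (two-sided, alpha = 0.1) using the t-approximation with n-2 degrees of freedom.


Step 1: Rank x and y separately (midranks; no ties here).
rank(x): 15->8, 7->6, 3->3, 1->1, 17->9, 13->7, 4->4, 2->2, 5->5
rank(y): 6->4, 18->9, 5->3, 3->2, 9->6, 15->8, 12->7, 2->1, 7->5
Step 2: d_i = R_x(i) - R_y(i); compute d_i^2.
  (8-4)^2=16, (6-9)^2=9, (3-3)^2=0, (1-2)^2=1, (9-6)^2=9, (7-8)^2=1, (4-7)^2=9, (2-1)^2=1, (5-5)^2=0
sum(d^2) = 46.
Step 3: rho = 1 - 6*46 / (9*(9^2 - 1)) = 1 - 276/720 = 0.616667.
Step 4: Under H0, t = rho * sqrt((n-2)/(1-rho^2)) = 2.0725 ~ t(7).
Step 5: Two-sided p-value from the t-distribution with 7 df = 0.076929.
Step 6: alpha = 0.1. reject H0.

rho = 0.6167, p = 0.076929, reject H0 at alpha = 0.1.


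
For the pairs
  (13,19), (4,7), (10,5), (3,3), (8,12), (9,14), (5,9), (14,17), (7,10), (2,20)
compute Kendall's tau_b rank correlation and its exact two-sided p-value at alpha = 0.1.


Step 1: Enumerate the 45 unordered pairs (i,j) with i<j and classify each by sign(x_j-x_i) * sign(y_j-y_i).
  (1,2):dx=-9,dy=-12->C; (1,3):dx=-3,dy=-14->C; (1,4):dx=-10,dy=-16->C; (1,5):dx=-5,dy=-7->C
  (1,6):dx=-4,dy=-5->C; (1,7):dx=-8,dy=-10->C; (1,8):dx=+1,dy=-2->D; (1,9):dx=-6,dy=-9->C
  (1,10):dx=-11,dy=+1->D; (2,3):dx=+6,dy=-2->D; (2,4):dx=-1,dy=-4->C; (2,5):dx=+4,dy=+5->C
  (2,6):dx=+5,dy=+7->C; (2,7):dx=+1,dy=+2->C; (2,8):dx=+10,dy=+10->C; (2,9):dx=+3,dy=+3->C
  (2,10):dx=-2,dy=+13->D; (3,4):dx=-7,dy=-2->C; (3,5):dx=-2,dy=+7->D; (3,6):dx=-1,dy=+9->D
  (3,7):dx=-5,dy=+4->D; (3,8):dx=+4,dy=+12->C; (3,9):dx=-3,dy=+5->D; (3,10):dx=-8,dy=+15->D
  (4,5):dx=+5,dy=+9->C; (4,6):dx=+6,dy=+11->C; (4,7):dx=+2,dy=+6->C; (4,8):dx=+11,dy=+14->C
  (4,9):dx=+4,dy=+7->C; (4,10):dx=-1,dy=+17->D; (5,6):dx=+1,dy=+2->C; (5,7):dx=-3,dy=-3->C
  (5,8):dx=+6,dy=+5->C; (5,9):dx=-1,dy=-2->C; (5,10):dx=-6,dy=+8->D; (6,7):dx=-4,dy=-5->C
  (6,8):dx=+5,dy=+3->C; (6,9):dx=-2,dy=-4->C; (6,10):dx=-7,dy=+6->D; (7,8):dx=+9,dy=+8->C
  (7,9):dx=+2,dy=+1->C; (7,10):dx=-3,dy=+11->D; (8,9):dx=-7,dy=-7->C; (8,10):dx=-12,dy=+3->D
  (9,10):dx=-5,dy=+10->D
Step 2: C = 30, D = 15, total pairs = 45.
Step 3: tau = (C - D)/(n(n-1)/2) = (30 - 15)/45 = 0.333333.
Step 4: Exact two-sided p-value (enumerate n! = 3628800 permutations of y under H0): p = 0.216373.
Step 5: alpha = 0.1. fail to reject H0.

tau_b = 0.3333 (C=30, D=15), p = 0.216373, fail to reject H0.


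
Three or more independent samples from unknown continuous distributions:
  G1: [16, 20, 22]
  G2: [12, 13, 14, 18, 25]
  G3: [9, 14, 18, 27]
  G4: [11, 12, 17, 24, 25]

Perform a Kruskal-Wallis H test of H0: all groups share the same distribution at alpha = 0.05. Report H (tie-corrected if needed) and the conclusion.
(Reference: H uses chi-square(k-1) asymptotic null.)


Step 1: Combine all N = 17 observations and assign midranks.
sorted (value, group, rank): (9,G3,1), (11,G4,2), (12,G2,3.5), (12,G4,3.5), (13,G2,5), (14,G2,6.5), (14,G3,6.5), (16,G1,8), (17,G4,9), (18,G2,10.5), (18,G3,10.5), (20,G1,12), (22,G1,13), (24,G4,14), (25,G2,15.5), (25,G4,15.5), (27,G3,17)
Step 2: Sum ranks within each group.
R_1 = 33 (n_1 = 3)
R_2 = 41 (n_2 = 5)
R_3 = 35 (n_3 = 4)
R_4 = 44 (n_4 = 5)
Step 3: H = 12/(N(N+1)) * sum(R_i^2/n_i) - 3(N+1)
     = 12/(17*18) * (33^2/3 + 41^2/5 + 35^2/4 + 44^2/5) - 3*18
     = 0.039216 * 1392.65 - 54
     = 0.613725.
Step 4: Ties present; correction factor C = 1 - 24/(17^3 - 17) = 0.995098. Corrected H = 0.613725 / 0.995098 = 0.616749.
Step 5: Under H0, H ~ chi^2(3); p-value = 0.892588.
Step 6: alpha = 0.05. fail to reject H0.

H = 0.6167, df = 3, p = 0.892588, fail to reject H0.


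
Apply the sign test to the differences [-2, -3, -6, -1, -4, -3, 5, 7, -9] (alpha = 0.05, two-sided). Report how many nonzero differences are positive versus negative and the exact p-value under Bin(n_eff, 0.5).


Step 1: Discard zero differences. Original n = 9; n_eff = number of nonzero differences = 9.
Nonzero differences (with sign): -2, -3, -6, -1, -4, -3, +5, +7, -9
Step 2: Count signs: positive = 2, negative = 7.
Step 3: Under H0: P(positive) = 0.5, so the number of positives S ~ Bin(9, 0.5).
Step 4: Two-sided exact p-value = sum of Bin(9,0.5) probabilities at or below the observed probability = 0.179688.
Step 5: alpha = 0.05. fail to reject H0.

n_eff = 9, pos = 2, neg = 7, p = 0.179688, fail to reject H0.


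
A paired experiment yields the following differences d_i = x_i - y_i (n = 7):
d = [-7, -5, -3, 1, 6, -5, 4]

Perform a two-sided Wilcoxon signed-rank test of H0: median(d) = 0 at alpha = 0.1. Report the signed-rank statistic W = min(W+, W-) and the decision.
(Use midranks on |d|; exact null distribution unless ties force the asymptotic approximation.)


Step 1: Drop any zero differences (none here) and take |d_i|.
|d| = [7, 5, 3, 1, 6, 5, 4]
Step 2: Midrank |d_i| (ties get averaged ranks).
ranks: |7|->7, |5|->4.5, |3|->2, |1|->1, |6|->6, |5|->4.5, |4|->3
Step 3: Attach original signs; sum ranks with positive sign and with negative sign.
W+ = 1 + 6 + 3 = 10
W- = 7 + 4.5 + 2 + 4.5 = 18
(Check: W+ + W- = 28 should equal n(n+1)/2 = 28.)
Step 4: Test statistic W = min(W+, W-) = 10.
Step 5: Ties in |d|, so use the tie-corrected normal approximation.
        E[W] = n(n+1)/4 = 7*8/4 = 14.
        Tie groups: |d|=5 (t=2); sum(t^3 - t) = 6.
        Var[W] = n(n+1)(2n+1)/24 - sum(t^3-t)/48 = 840/24 - 6/48 = 34.875.
        z = (W - E[W]) / sqrt(Var[W]) = (10 - 14) / 5.9055 = -0.6773.
        Two-sided p = 2*Phi(z) = 0.498194.
Step 6: alpha = 0.1. fail to reject H0.

W+ = 10, W- = 18, W = min = 10, p = 0.498194, fail to reject H0.


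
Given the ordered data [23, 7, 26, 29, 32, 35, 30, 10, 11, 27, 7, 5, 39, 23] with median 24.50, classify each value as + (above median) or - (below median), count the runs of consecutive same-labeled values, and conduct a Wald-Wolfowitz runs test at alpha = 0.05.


Step 1: Compute median = 24.50; label A = above, B = below.
Labels in order: BBAAAAABBABBAB  (n_A = 7, n_B = 7)
Step 2: Count runs R = 7.
Step 3: Under H0 (random ordering), E[R] = 2*n_A*n_B/(n_A+n_B) + 1 = 2*7*7/14 + 1 = 8.0000.
        Var[R] = 2*n_A*n_B*(2*n_A*n_B - n_A - n_B) / ((n_A+n_B)^2 * (n_A+n_B-1)) = 8232/2548 = 3.2308.
        SD[R] = 1.7974.
Step 4: Continuity-corrected z = (R + 0.5 - E[R]) / SD[R] = (7 + 0.5 - 8.0000) / 1.7974 = -0.2782.
Step 5: Two-sided p-value via normal approximation = 2*(1 - Phi(|z|)) = 0.780879.
Step 6: alpha = 0.05. fail to reject H0.

R = 7, z = -0.2782, p = 0.780879, fail to reject H0.


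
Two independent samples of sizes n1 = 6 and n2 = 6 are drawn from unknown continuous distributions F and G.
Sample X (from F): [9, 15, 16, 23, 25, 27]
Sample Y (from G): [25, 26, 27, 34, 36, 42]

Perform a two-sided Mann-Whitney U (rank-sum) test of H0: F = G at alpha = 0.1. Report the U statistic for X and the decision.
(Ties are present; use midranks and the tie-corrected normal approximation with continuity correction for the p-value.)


Step 1: Combine and sort all 12 observations; assign midranks.
sorted (value, group): (9,X), (15,X), (16,X), (23,X), (25,X), (25,Y), (26,Y), (27,X), (27,Y), (34,Y), (36,Y), (42,Y)
ranks: 9->1, 15->2, 16->3, 23->4, 25->5.5, 25->5.5, 26->7, 27->8.5, 27->8.5, 34->10, 36->11, 42->12
Step 2: Rank sum for X: R1 = 1 + 2 + 3 + 4 + 5.5 + 8.5 = 24.
Step 3: U_X = R1 - n1(n1+1)/2 = 24 - 6*7/2 = 24 - 21 = 3.
       U_Y = n1*n2 - U_X = 36 - 3 = 33.
Step 4: Ties are present, so use the tie-corrected normal approximation (with continuity correction) for the p-value.
Step 5: p-value = 0.019805; compare to alpha = 0.1. reject H0.

U_X = 3, p = 0.019805, reject H0 at alpha = 0.1.


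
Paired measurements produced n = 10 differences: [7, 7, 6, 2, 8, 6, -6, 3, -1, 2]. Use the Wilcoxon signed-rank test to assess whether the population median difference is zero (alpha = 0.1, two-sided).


Step 1: Drop any zero differences (none here) and take |d_i|.
|d| = [7, 7, 6, 2, 8, 6, 6, 3, 1, 2]
Step 2: Midrank |d_i| (ties get averaged ranks).
ranks: |7|->8.5, |7|->8.5, |6|->6, |2|->2.5, |8|->10, |6|->6, |6|->6, |3|->4, |1|->1, |2|->2.5
Step 3: Attach original signs; sum ranks with positive sign and with negative sign.
W+ = 8.5 + 8.5 + 6 + 2.5 + 10 + 6 + 4 + 2.5 = 48
W- = 6 + 1 = 7
(Check: W+ + W- = 55 should equal n(n+1)/2 = 55.)
Step 4: Test statistic W = min(W+, W-) = 7.
Step 5: Ties in |d|, so use the tie-corrected normal approximation.
        E[W] = n(n+1)/4 = 10*11/4 = 27.5.
        Tie groups: |d|=2 (t=2), |d|=6 (t=3), |d|=7 (t=2); sum(t^3 - t) = 36.
        Var[W] = n(n+1)(2n+1)/24 - sum(t^3-t)/48 = 2310/24 - 36/48 = 95.5.
        z = (W - E[W]) / sqrt(Var[W]) = (7 - 27.5) / 9.7724 = -2.0977.
        Two-sided p = 2*Phi(z) = 0.035928.
Step 6: alpha = 0.1. reject H0.

W+ = 48, W- = 7, W = min = 7, p = 0.035928, reject H0.


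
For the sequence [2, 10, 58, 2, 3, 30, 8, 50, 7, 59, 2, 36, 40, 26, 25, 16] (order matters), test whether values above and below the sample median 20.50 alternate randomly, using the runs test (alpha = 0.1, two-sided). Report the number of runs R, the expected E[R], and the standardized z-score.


Step 1: Compute median = 20.50; label A = above, B = below.
Labels in order: BBABBABABABAAAAB  (n_A = 8, n_B = 8)
Step 2: Count runs R = 11.
Step 3: Under H0 (random ordering), E[R] = 2*n_A*n_B/(n_A+n_B) + 1 = 2*8*8/16 + 1 = 9.0000.
        Var[R] = 2*n_A*n_B*(2*n_A*n_B - n_A - n_B) / ((n_A+n_B)^2 * (n_A+n_B-1)) = 14336/3840 = 3.7333.
        SD[R] = 1.9322.
Step 4: Continuity-corrected z = (R - 0.5 - E[R]) / SD[R] = (11 - 0.5 - 9.0000) / 1.9322 = 0.7763.
Step 5: Two-sided p-value via normal approximation = 2*(1 - Phi(|z|)) = 0.437558.
Step 6: alpha = 0.1. fail to reject H0.

R = 11, z = 0.7763, p = 0.437558, fail to reject H0.


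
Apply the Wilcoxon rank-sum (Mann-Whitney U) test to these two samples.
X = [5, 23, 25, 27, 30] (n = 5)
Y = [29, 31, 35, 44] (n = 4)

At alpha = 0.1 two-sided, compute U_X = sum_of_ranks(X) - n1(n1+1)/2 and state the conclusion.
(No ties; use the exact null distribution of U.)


Step 1: Combine and sort all 9 observations; assign midranks.
sorted (value, group): (5,X), (23,X), (25,X), (27,X), (29,Y), (30,X), (31,Y), (35,Y), (44,Y)
ranks: 5->1, 23->2, 25->3, 27->4, 29->5, 30->6, 31->7, 35->8, 44->9
Step 2: Rank sum for X: R1 = 1 + 2 + 3 + 4 + 6 = 16.
Step 3: U_X = R1 - n1(n1+1)/2 = 16 - 5*6/2 = 16 - 15 = 1.
       U_Y = n1*n2 - U_X = 20 - 1 = 19.
Step 4: No ties, so the exact null distribution of U (based on enumerating the C(9,5) = 126 equally likely rank assignments) gives the two-sided p-value.
Step 5: p-value = 0.031746; compare to alpha = 0.1. reject H0.

U_X = 1, p = 0.031746, reject H0 at alpha = 0.1.


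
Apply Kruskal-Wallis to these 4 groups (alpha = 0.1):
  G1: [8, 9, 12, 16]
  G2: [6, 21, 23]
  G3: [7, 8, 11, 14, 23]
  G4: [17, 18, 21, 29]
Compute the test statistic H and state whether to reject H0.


Step 1: Combine all N = 16 observations and assign midranks.
sorted (value, group, rank): (6,G2,1), (7,G3,2), (8,G1,3.5), (8,G3,3.5), (9,G1,5), (11,G3,6), (12,G1,7), (14,G3,8), (16,G1,9), (17,G4,10), (18,G4,11), (21,G2,12.5), (21,G4,12.5), (23,G2,14.5), (23,G3,14.5), (29,G4,16)
Step 2: Sum ranks within each group.
R_1 = 24.5 (n_1 = 4)
R_2 = 28 (n_2 = 3)
R_3 = 34 (n_3 = 5)
R_4 = 49.5 (n_4 = 4)
Step 3: H = 12/(N(N+1)) * sum(R_i^2/n_i) - 3(N+1)
     = 12/(16*17) * (24.5^2/4 + 28^2/3 + 34^2/5 + 49.5^2/4) - 3*17
     = 0.044118 * 1255.16 - 51
     = 4.374632.
Step 4: Ties present; correction factor C = 1 - 18/(16^3 - 16) = 0.995588. Corrected H = 4.374632 / 0.995588 = 4.394018.
Step 5: Under H0, H ~ chi^2(3); p-value = 0.221941.
Step 6: alpha = 0.1. fail to reject H0.

H = 4.3940, df = 3, p = 0.221941, fail to reject H0.


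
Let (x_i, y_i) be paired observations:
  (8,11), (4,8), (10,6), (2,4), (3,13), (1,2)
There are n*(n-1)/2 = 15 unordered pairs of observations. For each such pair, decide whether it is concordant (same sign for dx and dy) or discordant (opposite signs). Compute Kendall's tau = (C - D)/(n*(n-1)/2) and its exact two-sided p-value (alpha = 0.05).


Step 1: Enumerate the 15 unordered pairs (i,j) with i<j and classify each by sign(x_j-x_i) * sign(y_j-y_i).
  (1,2):dx=-4,dy=-3->C; (1,3):dx=+2,dy=-5->D; (1,4):dx=-6,dy=-7->C; (1,5):dx=-5,dy=+2->D
  (1,6):dx=-7,dy=-9->C; (2,3):dx=+6,dy=-2->D; (2,4):dx=-2,dy=-4->C; (2,5):dx=-1,dy=+5->D
  (2,6):dx=-3,dy=-6->C; (3,4):dx=-8,dy=-2->C; (3,5):dx=-7,dy=+7->D; (3,6):dx=-9,dy=-4->C
  (4,5):dx=+1,dy=+9->C; (4,6):dx=-1,dy=-2->C; (5,6):dx=-2,dy=-11->C
Step 2: C = 10, D = 5, total pairs = 15.
Step 3: tau = (C - D)/(n(n-1)/2) = (10 - 5)/15 = 0.333333.
Step 4: Exact two-sided p-value (enumerate n! = 720 permutations of y under H0): p = 0.469444.
Step 5: alpha = 0.05. fail to reject H0.

tau_b = 0.3333 (C=10, D=5), p = 0.469444, fail to reject H0.


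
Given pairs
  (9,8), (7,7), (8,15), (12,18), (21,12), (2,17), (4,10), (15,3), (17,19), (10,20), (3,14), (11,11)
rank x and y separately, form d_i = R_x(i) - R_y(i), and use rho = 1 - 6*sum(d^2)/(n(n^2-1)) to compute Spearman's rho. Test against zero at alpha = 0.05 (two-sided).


Step 1: Rank x and y separately (midranks; no ties here).
rank(x): 9->6, 7->4, 8->5, 12->9, 21->12, 2->1, 4->3, 15->10, 17->11, 10->7, 3->2, 11->8
rank(y): 8->3, 7->2, 15->8, 18->10, 12->6, 17->9, 10->4, 3->1, 19->11, 20->12, 14->7, 11->5
Step 2: d_i = R_x(i) - R_y(i); compute d_i^2.
  (6-3)^2=9, (4-2)^2=4, (5-8)^2=9, (9-10)^2=1, (12-6)^2=36, (1-9)^2=64, (3-4)^2=1, (10-1)^2=81, (11-11)^2=0, (7-12)^2=25, (2-7)^2=25, (8-5)^2=9
sum(d^2) = 264.
Step 3: rho = 1 - 6*264 / (12*(12^2 - 1)) = 1 - 1584/1716 = 0.076923.
Step 4: Under H0, t = rho * sqrt((n-2)/(1-rho^2)) = 0.2440 ~ t(10).
Step 5: Two-sided p-value from the t-distribution with 10 df = 0.812183.
Step 6: alpha = 0.05. fail to reject H0.

rho = 0.0769, p = 0.812183, fail to reject H0 at alpha = 0.05.


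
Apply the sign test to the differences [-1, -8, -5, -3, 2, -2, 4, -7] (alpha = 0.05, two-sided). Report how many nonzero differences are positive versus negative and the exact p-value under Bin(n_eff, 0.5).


Step 1: Discard zero differences. Original n = 8; n_eff = number of nonzero differences = 8.
Nonzero differences (with sign): -1, -8, -5, -3, +2, -2, +4, -7
Step 2: Count signs: positive = 2, negative = 6.
Step 3: Under H0: P(positive) = 0.5, so the number of positives S ~ Bin(8, 0.5).
Step 4: Two-sided exact p-value = sum of Bin(8,0.5) probabilities at or below the observed probability = 0.289062.
Step 5: alpha = 0.05. fail to reject H0.

n_eff = 8, pos = 2, neg = 6, p = 0.289062, fail to reject H0.


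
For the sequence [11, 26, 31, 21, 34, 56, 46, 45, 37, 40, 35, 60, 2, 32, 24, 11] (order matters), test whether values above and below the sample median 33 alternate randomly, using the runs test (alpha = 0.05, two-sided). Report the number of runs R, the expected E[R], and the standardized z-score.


Step 1: Compute median = 33; label A = above, B = below.
Labels in order: BBBBAAAAAAAABBBB  (n_A = 8, n_B = 8)
Step 2: Count runs R = 3.
Step 3: Under H0 (random ordering), E[R] = 2*n_A*n_B/(n_A+n_B) + 1 = 2*8*8/16 + 1 = 9.0000.
        Var[R] = 2*n_A*n_B*(2*n_A*n_B - n_A - n_B) / ((n_A+n_B)^2 * (n_A+n_B-1)) = 14336/3840 = 3.7333.
        SD[R] = 1.9322.
Step 4: Continuity-corrected z = (R + 0.5 - E[R]) / SD[R] = (3 + 0.5 - 9.0000) / 1.9322 = -2.8465.
Step 5: Two-sided p-value via normal approximation = 2*(1 - Phi(|z|)) = 0.004420.
Step 6: alpha = 0.05. reject H0.

R = 3, z = -2.8465, p = 0.004420, reject H0.


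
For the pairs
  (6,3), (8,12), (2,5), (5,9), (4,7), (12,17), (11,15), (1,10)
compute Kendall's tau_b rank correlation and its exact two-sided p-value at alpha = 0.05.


Step 1: Enumerate the 28 unordered pairs (i,j) with i<j and classify each by sign(x_j-x_i) * sign(y_j-y_i).
  (1,2):dx=+2,dy=+9->C; (1,3):dx=-4,dy=+2->D; (1,4):dx=-1,dy=+6->D; (1,5):dx=-2,dy=+4->D
  (1,6):dx=+6,dy=+14->C; (1,7):dx=+5,dy=+12->C; (1,8):dx=-5,dy=+7->D; (2,3):dx=-6,dy=-7->C
  (2,4):dx=-3,dy=-3->C; (2,5):dx=-4,dy=-5->C; (2,6):dx=+4,dy=+5->C; (2,7):dx=+3,dy=+3->C
  (2,8):dx=-7,dy=-2->C; (3,4):dx=+3,dy=+4->C; (3,5):dx=+2,dy=+2->C; (3,6):dx=+10,dy=+12->C
  (3,7):dx=+9,dy=+10->C; (3,8):dx=-1,dy=+5->D; (4,5):dx=-1,dy=-2->C; (4,6):dx=+7,dy=+8->C
  (4,7):dx=+6,dy=+6->C; (4,8):dx=-4,dy=+1->D; (5,6):dx=+8,dy=+10->C; (5,7):dx=+7,dy=+8->C
  (5,8):dx=-3,dy=+3->D; (6,7):dx=-1,dy=-2->C; (6,8):dx=-11,dy=-7->C; (7,8):dx=-10,dy=-5->C
Step 2: C = 21, D = 7, total pairs = 28.
Step 3: tau = (C - D)/(n(n-1)/2) = (21 - 7)/28 = 0.500000.
Step 4: Exact two-sided p-value (enumerate n! = 40320 permutations of y under H0): p = 0.108681.
Step 5: alpha = 0.05. fail to reject H0.

tau_b = 0.5000 (C=21, D=7), p = 0.108681, fail to reject H0.


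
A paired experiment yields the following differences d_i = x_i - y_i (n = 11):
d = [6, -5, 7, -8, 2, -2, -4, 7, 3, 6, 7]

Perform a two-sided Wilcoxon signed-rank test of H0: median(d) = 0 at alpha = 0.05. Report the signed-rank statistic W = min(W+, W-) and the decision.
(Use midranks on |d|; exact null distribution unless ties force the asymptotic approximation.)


Step 1: Drop any zero differences (none here) and take |d_i|.
|d| = [6, 5, 7, 8, 2, 2, 4, 7, 3, 6, 7]
Step 2: Midrank |d_i| (ties get averaged ranks).
ranks: |6|->6.5, |5|->5, |7|->9, |8|->11, |2|->1.5, |2|->1.5, |4|->4, |7|->9, |3|->3, |6|->6.5, |7|->9
Step 3: Attach original signs; sum ranks with positive sign and with negative sign.
W+ = 6.5 + 9 + 1.5 + 9 + 3 + 6.5 + 9 = 44.5
W- = 5 + 11 + 1.5 + 4 = 21.5
(Check: W+ + W- = 66 should equal n(n+1)/2 = 66.)
Step 4: Test statistic W = min(W+, W-) = 21.5.
Step 5: Ties in |d|, so use the tie-corrected normal approximation.
        E[W] = n(n+1)/4 = 11*12/4 = 33.
        Tie groups: |d|=2 (t=2), |d|=6 (t=2), |d|=7 (t=3); sum(t^3 - t) = 36.
        Var[W] = n(n+1)(2n+1)/24 - sum(t^3-t)/48 = 3036/24 - 36/48 = 125.75.
        z = (W - E[W]) / sqrt(Var[W]) = (21.5 - 33) / 11.2138 = -1.0255.
        Two-sided p = 2*Phi(z) = 0.305118.
Step 6: alpha = 0.05. fail to reject H0.

W+ = 44.5, W- = 21.5, W = min = 21.5, p = 0.305118, fail to reject H0.


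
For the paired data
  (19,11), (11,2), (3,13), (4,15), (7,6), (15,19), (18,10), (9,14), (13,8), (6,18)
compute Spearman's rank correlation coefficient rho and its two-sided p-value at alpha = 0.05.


Step 1: Rank x and y separately (midranks; no ties here).
rank(x): 19->10, 11->6, 3->1, 4->2, 7->4, 15->8, 18->9, 9->5, 13->7, 6->3
rank(y): 11->5, 2->1, 13->6, 15->8, 6->2, 19->10, 10->4, 14->7, 8->3, 18->9
Step 2: d_i = R_x(i) - R_y(i); compute d_i^2.
  (10-5)^2=25, (6-1)^2=25, (1-6)^2=25, (2-8)^2=36, (4-2)^2=4, (8-10)^2=4, (9-4)^2=25, (5-7)^2=4, (7-3)^2=16, (3-9)^2=36
sum(d^2) = 200.
Step 3: rho = 1 - 6*200 / (10*(10^2 - 1)) = 1 - 1200/990 = -0.212121.
Step 4: Under H0, t = rho * sqrt((n-2)/(1-rho^2)) = -0.6139 ~ t(8).
Step 5: Two-sided p-value from the t-distribution with 8 df = 0.556306.
Step 6: alpha = 0.05. fail to reject H0.

rho = -0.2121, p = 0.556306, fail to reject H0 at alpha = 0.05.


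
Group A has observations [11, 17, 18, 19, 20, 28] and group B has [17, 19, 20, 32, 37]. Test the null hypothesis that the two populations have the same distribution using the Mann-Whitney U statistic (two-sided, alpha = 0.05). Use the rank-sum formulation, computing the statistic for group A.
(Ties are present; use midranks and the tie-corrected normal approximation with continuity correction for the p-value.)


Step 1: Combine and sort all 11 observations; assign midranks.
sorted (value, group): (11,X), (17,X), (17,Y), (18,X), (19,X), (19,Y), (20,X), (20,Y), (28,X), (32,Y), (37,Y)
ranks: 11->1, 17->2.5, 17->2.5, 18->4, 19->5.5, 19->5.5, 20->7.5, 20->7.5, 28->9, 32->10, 37->11
Step 2: Rank sum for X: R1 = 1 + 2.5 + 4 + 5.5 + 7.5 + 9 = 29.5.
Step 3: U_X = R1 - n1(n1+1)/2 = 29.5 - 6*7/2 = 29.5 - 21 = 8.5.
       U_Y = n1*n2 - U_X = 30 - 8.5 = 21.5.
Step 4: Ties are present, so use the tie-corrected normal approximation (with continuity correction) for the p-value.
Step 5: p-value = 0.270031; compare to alpha = 0.05. fail to reject H0.

U_X = 8.5, p = 0.270031, fail to reject H0 at alpha = 0.05.


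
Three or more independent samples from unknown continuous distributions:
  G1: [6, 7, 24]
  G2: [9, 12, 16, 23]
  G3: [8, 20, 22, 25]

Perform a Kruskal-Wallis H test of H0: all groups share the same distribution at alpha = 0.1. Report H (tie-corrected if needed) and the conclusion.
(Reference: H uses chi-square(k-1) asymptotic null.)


Step 1: Combine all N = 11 observations and assign midranks.
sorted (value, group, rank): (6,G1,1), (7,G1,2), (8,G3,3), (9,G2,4), (12,G2,5), (16,G2,6), (20,G3,7), (22,G3,8), (23,G2,9), (24,G1,10), (25,G3,11)
Step 2: Sum ranks within each group.
R_1 = 13 (n_1 = 3)
R_2 = 24 (n_2 = 4)
R_3 = 29 (n_3 = 4)
Step 3: H = 12/(N(N+1)) * sum(R_i^2/n_i) - 3(N+1)
     = 12/(11*12) * (13^2/3 + 24^2/4 + 29^2/4) - 3*12
     = 0.090909 * 410.583 - 36
     = 1.325758.
Step 4: No ties, so H is used without correction.
Step 5: Under H0, H ~ chi^2(2); p-value = 0.515366.
Step 6: alpha = 0.1. fail to reject H0.

H = 1.3258, df = 2, p = 0.515366, fail to reject H0.


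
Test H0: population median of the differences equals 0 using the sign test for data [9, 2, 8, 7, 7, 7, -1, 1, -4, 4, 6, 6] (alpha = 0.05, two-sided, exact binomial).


Step 1: Discard zero differences. Original n = 12; n_eff = number of nonzero differences = 12.
Nonzero differences (with sign): +9, +2, +8, +7, +7, +7, -1, +1, -4, +4, +6, +6
Step 2: Count signs: positive = 10, negative = 2.
Step 3: Under H0: P(positive) = 0.5, so the number of positives S ~ Bin(12, 0.5).
Step 4: Two-sided exact p-value = sum of Bin(12,0.5) probabilities at or below the observed probability = 0.038574.
Step 5: alpha = 0.05. reject H0.

n_eff = 12, pos = 10, neg = 2, p = 0.038574, reject H0.


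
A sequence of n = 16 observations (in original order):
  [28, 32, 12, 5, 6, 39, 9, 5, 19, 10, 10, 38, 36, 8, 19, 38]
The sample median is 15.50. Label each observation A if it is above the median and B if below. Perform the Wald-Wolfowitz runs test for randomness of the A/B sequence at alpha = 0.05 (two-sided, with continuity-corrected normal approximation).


Step 1: Compute median = 15.50; label A = above, B = below.
Labels in order: AABBBABBABBAABAA  (n_A = 8, n_B = 8)
Step 2: Count runs R = 9.
Step 3: Under H0 (random ordering), E[R] = 2*n_A*n_B/(n_A+n_B) + 1 = 2*8*8/16 + 1 = 9.0000.
        Var[R] = 2*n_A*n_B*(2*n_A*n_B - n_A - n_B) / ((n_A+n_B)^2 * (n_A+n_B-1)) = 14336/3840 = 3.7333.
        SD[R] = 1.9322.
Step 4: R = E[R], so z = 0 with no continuity correction.
Step 5: Two-sided p-value via normal approximation = 2*(1 - Phi(|z|)) = 1.000000.
Step 6: alpha = 0.05. fail to reject H0.

R = 9, z = 0.0000, p = 1.000000, fail to reject H0.


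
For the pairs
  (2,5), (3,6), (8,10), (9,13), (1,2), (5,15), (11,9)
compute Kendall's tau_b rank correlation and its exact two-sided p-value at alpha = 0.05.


Step 1: Enumerate the 21 unordered pairs (i,j) with i<j and classify each by sign(x_j-x_i) * sign(y_j-y_i).
  (1,2):dx=+1,dy=+1->C; (1,3):dx=+6,dy=+5->C; (1,4):dx=+7,dy=+8->C; (1,5):dx=-1,dy=-3->C
  (1,6):dx=+3,dy=+10->C; (1,7):dx=+9,dy=+4->C; (2,3):dx=+5,dy=+4->C; (2,4):dx=+6,dy=+7->C
  (2,5):dx=-2,dy=-4->C; (2,6):dx=+2,dy=+9->C; (2,7):dx=+8,dy=+3->C; (3,4):dx=+1,dy=+3->C
  (3,5):dx=-7,dy=-8->C; (3,6):dx=-3,dy=+5->D; (3,7):dx=+3,dy=-1->D; (4,5):dx=-8,dy=-11->C
  (4,6):dx=-4,dy=+2->D; (4,7):dx=+2,dy=-4->D; (5,6):dx=+4,dy=+13->C; (5,7):dx=+10,dy=+7->C
  (6,7):dx=+6,dy=-6->D
Step 2: C = 16, D = 5, total pairs = 21.
Step 3: tau = (C - D)/(n(n-1)/2) = (16 - 5)/21 = 0.523810.
Step 4: Exact two-sided p-value (enumerate n! = 5040 permutations of y under H0): p = 0.136111.
Step 5: alpha = 0.05. fail to reject H0.

tau_b = 0.5238 (C=16, D=5), p = 0.136111, fail to reject H0.


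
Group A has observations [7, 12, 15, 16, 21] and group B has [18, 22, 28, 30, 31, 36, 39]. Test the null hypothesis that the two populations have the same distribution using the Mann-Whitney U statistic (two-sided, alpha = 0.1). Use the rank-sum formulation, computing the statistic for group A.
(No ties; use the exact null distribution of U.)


Step 1: Combine and sort all 12 observations; assign midranks.
sorted (value, group): (7,X), (12,X), (15,X), (16,X), (18,Y), (21,X), (22,Y), (28,Y), (30,Y), (31,Y), (36,Y), (39,Y)
ranks: 7->1, 12->2, 15->3, 16->4, 18->5, 21->6, 22->7, 28->8, 30->9, 31->10, 36->11, 39->12
Step 2: Rank sum for X: R1 = 1 + 2 + 3 + 4 + 6 = 16.
Step 3: U_X = R1 - n1(n1+1)/2 = 16 - 5*6/2 = 16 - 15 = 1.
       U_Y = n1*n2 - U_X = 35 - 1 = 34.
Step 4: No ties, so the exact null distribution of U (based on enumerating the C(12,5) = 792 equally likely rank assignments) gives the two-sided p-value.
Step 5: p-value = 0.005051; compare to alpha = 0.1. reject H0.

U_X = 1, p = 0.005051, reject H0 at alpha = 0.1.


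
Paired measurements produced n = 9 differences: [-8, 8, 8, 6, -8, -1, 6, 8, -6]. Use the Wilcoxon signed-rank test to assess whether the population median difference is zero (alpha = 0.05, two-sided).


Step 1: Drop any zero differences (none here) and take |d_i|.
|d| = [8, 8, 8, 6, 8, 1, 6, 8, 6]
Step 2: Midrank |d_i| (ties get averaged ranks).
ranks: |8|->7, |8|->7, |8|->7, |6|->3, |8|->7, |1|->1, |6|->3, |8|->7, |6|->3
Step 3: Attach original signs; sum ranks with positive sign and with negative sign.
W+ = 7 + 7 + 3 + 3 + 7 = 27
W- = 7 + 7 + 1 + 3 = 18
(Check: W+ + W- = 45 should equal n(n+1)/2 = 45.)
Step 4: Test statistic W = min(W+, W-) = 18.
Step 5: Ties in |d|, so use the tie-corrected normal approximation.
        E[W] = n(n+1)/4 = 9*10/4 = 22.5.
        Tie groups: |d|=6 (t=3), |d|=8 (t=5); sum(t^3 - t) = 144.
        Var[W] = n(n+1)(2n+1)/24 - sum(t^3-t)/48 = 1710/24 - 144/48 = 68.25.
        z = (W - E[W]) / sqrt(Var[W]) = (18 - 22.5) / 8.2614 = -0.5447.
        Two-sided p = 2*Phi(z) = 0.585957.
Step 6: alpha = 0.05. fail to reject H0.

W+ = 27, W- = 18, W = min = 18, p = 0.585957, fail to reject H0.


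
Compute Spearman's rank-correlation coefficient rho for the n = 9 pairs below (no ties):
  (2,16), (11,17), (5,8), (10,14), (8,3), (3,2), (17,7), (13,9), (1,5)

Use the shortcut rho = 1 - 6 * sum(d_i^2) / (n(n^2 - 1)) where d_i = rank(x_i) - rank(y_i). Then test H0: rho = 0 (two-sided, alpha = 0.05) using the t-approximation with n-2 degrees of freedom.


Step 1: Rank x and y separately (midranks; no ties here).
rank(x): 2->2, 11->7, 5->4, 10->6, 8->5, 3->3, 17->9, 13->8, 1->1
rank(y): 16->8, 17->9, 8->5, 14->7, 3->2, 2->1, 7->4, 9->6, 5->3
Step 2: d_i = R_x(i) - R_y(i); compute d_i^2.
  (2-8)^2=36, (7-9)^2=4, (4-5)^2=1, (6-7)^2=1, (5-2)^2=9, (3-1)^2=4, (9-4)^2=25, (8-6)^2=4, (1-3)^2=4
sum(d^2) = 88.
Step 3: rho = 1 - 6*88 / (9*(9^2 - 1)) = 1 - 528/720 = 0.266667.
Step 4: Under H0, t = rho * sqrt((n-2)/(1-rho^2)) = 0.7320 ~ t(7).
Step 5: Two-sided p-value from the t-distribution with 7 df = 0.487922.
Step 6: alpha = 0.05. fail to reject H0.

rho = 0.2667, p = 0.487922, fail to reject H0 at alpha = 0.05.


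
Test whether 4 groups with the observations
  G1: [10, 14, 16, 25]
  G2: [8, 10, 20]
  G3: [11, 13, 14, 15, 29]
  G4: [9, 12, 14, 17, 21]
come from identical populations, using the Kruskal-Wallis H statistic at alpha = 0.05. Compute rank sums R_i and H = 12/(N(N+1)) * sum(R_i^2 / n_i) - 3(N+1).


Step 1: Combine all N = 17 observations and assign midranks.
sorted (value, group, rank): (8,G2,1), (9,G4,2), (10,G1,3.5), (10,G2,3.5), (11,G3,5), (12,G4,6), (13,G3,7), (14,G1,9), (14,G3,9), (14,G4,9), (15,G3,11), (16,G1,12), (17,G4,13), (20,G2,14), (21,G4,15), (25,G1,16), (29,G3,17)
Step 2: Sum ranks within each group.
R_1 = 40.5 (n_1 = 4)
R_2 = 18.5 (n_2 = 3)
R_3 = 49 (n_3 = 5)
R_4 = 45 (n_4 = 5)
Step 3: H = 12/(N(N+1)) * sum(R_i^2/n_i) - 3(N+1)
     = 12/(17*18) * (40.5^2/4 + 18.5^2/3 + 49^2/5 + 45^2/5) - 3*18
     = 0.039216 * 1409.35 - 54
     = 1.268464.
Step 4: Ties present; correction factor C = 1 - 30/(17^3 - 17) = 0.993873. Corrected H = 1.268464 / 0.993873 = 1.276284.
Step 5: Under H0, H ~ chi^2(3); p-value = 0.734772.
Step 6: alpha = 0.05. fail to reject H0.

H = 1.2763, df = 3, p = 0.734772, fail to reject H0.


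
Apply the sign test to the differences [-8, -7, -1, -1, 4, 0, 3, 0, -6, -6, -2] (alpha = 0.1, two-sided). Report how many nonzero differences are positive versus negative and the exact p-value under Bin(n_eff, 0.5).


Step 1: Discard zero differences. Original n = 11; n_eff = number of nonzero differences = 9.
Nonzero differences (with sign): -8, -7, -1, -1, +4, +3, -6, -6, -2
Step 2: Count signs: positive = 2, negative = 7.
Step 3: Under H0: P(positive) = 0.5, so the number of positives S ~ Bin(9, 0.5).
Step 4: Two-sided exact p-value = sum of Bin(9,0.5) probabilities at or below the observed probability = 0.179688.
Step 5: alpha = 0.1. fail to reject H0.

n_eff = 9, pos = 2, neg = 7, p = 0.179688, fail to reject H0.


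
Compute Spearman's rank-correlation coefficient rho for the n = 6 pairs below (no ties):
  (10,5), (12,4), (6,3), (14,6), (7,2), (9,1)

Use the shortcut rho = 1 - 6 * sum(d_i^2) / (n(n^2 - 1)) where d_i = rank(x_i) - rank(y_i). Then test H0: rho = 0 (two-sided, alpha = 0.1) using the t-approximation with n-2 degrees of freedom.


Step 1: Rank x and y separately (midranks; no ties here).
rank(x): 10->4, 12->5, 6->1, 14->6, 7->2, 9->3
rank(y): 5->5, 4->4, 3->3, 6->6, 2->2, 1->1
Step 2: d_i = R_x(i) - R_y(i); compute d_i^2.
  (4-5)^2=1, (5-4)^2=1, (1-3)^2=4, (6-6)^2=0, (2-2)^2=0, (3-1)^2=4
sum(d^2) = 10.
Step 3: rho = 1 - 6*10 / (6*(6^2 - 1)) = 1 - 60/210 = 0.714286.
Step 4: Under H0, t = rho * sqrt((n-2)/(1-rho^2)) = 2.0412 ~ t(4).
Step 5: Two-sided p-value from the t-distribution with 4 df = 0.110787.
Step 6: alpha = 0.1. fail to reject H0.

rho = 0.7143, p = 0.110787, fail to reject H0 at alpha = 0.1.


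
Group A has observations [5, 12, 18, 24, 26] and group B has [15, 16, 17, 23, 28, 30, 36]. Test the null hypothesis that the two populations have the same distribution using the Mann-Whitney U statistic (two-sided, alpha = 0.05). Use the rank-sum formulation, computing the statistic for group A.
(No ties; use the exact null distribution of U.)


Step 1: Combine and sort all 12 observations; assign midranks.
sorted (value, group): (5,X), (12,X), (15,Y), (16,Y), (17,Y), (18,X), (23,Y), (24,X), (26,X), (28,Y), (30,Y), (36,Y)
ranks: 5->1, 12->2, 15->3, 16->4, 17->5, 18->6, 23->7, 24->8, 26->9, 28->10, 30->11, 36->12
Step 2: Rank sum for X: R1 = 1 + 2 + 6 + 8 + 9 = 26.
Step 3: U_X = R1 - n1(n1+1)/2 = 26 - 5*6/2 = 26 - 15 = 11.
       U_Y = n1*n2 - U_X = 35 - 11 = 24.
Step 4: No ties, so the exact null distribution of U (based on enumerating the C(12,5) = 792 equally likely rank assignments) gives the two-sided p-value.
Step 5: p-value = 0.343434; compare to alpha = 0.05. fail to reject H0.

U_X = 11, p = 0.343434, fail to reject H0 at alpha = 0.05.


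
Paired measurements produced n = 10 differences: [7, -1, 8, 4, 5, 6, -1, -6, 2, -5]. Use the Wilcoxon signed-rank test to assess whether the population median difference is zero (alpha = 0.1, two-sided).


Step 1: Drop any zero differences (none here) and take |d_i|.
|d| = [7, 1, 8, 4, 5, 6, 1, 6, 2, 5]
Step 2: Midrank |d_i| (ties get averaged ranks).
ranks: |7|->9, |1|->1.5, |8|->10, |4|->4, |5|->5.5, |6|->7.5, |1|->1.5, |6|->7.5, |2|->3, |5|->5.5
Step 3: Attach original signs; sum ranks with positive sign and with negative sign.
W+ = 9 + 10 + 4 + 5.5 + 7.5 + 3 = 39
W- = 1.5 + 1.5 + 7.5 + 5.5 = 16
(Check: W+ + W- = 55 should equal n(n+1)/2 = 55.)
Step 4: Test statistic W = min(W+, W-) = 16.
Step 5: Ties in |d|, so use the tie-corrected normal approximation.
        E[W] = n(n+1)/4 = 10*11/4 = 27.5.
        Tie groups: |d|=1 (t=2), |d|=5 (t=2), |d|=6 (t=2); sum(t^3 - t) = 18.
        Var[W] = n(n+1)(2n+1)/24 - sum(t^3-t)/48 = 2310/24 - 18/48 = 95.875.
        z = (W - E[W]) / sqrt(Var[W]) = (16 - 27.5) / 9.7916 = -1.1745.
        Two-sided p = 2*Phi(z) = 0.240203.
Step 6: alpha = 0.1. fail to reject H0.

W+ = 39, W- = 16, W = min = 16, p = 0.240203, fail to reject H0.


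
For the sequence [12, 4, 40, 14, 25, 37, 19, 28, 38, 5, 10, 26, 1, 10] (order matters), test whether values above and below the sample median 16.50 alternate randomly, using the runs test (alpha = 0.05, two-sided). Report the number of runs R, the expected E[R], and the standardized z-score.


Step 1: Compute median = 16.50; label A = above, B = below.
Labels in order: BBABAAAAABBABB  (n_A = 7, n_B = 7)
Step 2: Count runs R = 7.
Step 3: Under H0 (random ordering), E[R] = 2*n_A*n_B/(n_A+n_B) + 1 = 2*7*7/14 + 1 = 8.0000.
        Var[R] = 2*n_A*n_B*(2*n_A*n_B - n_A - n_B) / ((n_A+n_B)^2 * (n_A+n_B-1)) = 8232/2548 = 3.2308.
        SD[R] = 1.7974.
Step 4: Continuity-corrected z = (R + 0.5 - E[R]) / SD[R] = (7 + 0.5 - 8.0000) / 1.7974 = -0.2782.
Step 5: Two-sided p-value via normal approximation = 2*(1 - Phi(|z|)) = 0.780879.
Step 6: alpha = 0.05. fail to reject H0.

R = 7, z = -0.2782, p = 0.780879, fail to reject H0.
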